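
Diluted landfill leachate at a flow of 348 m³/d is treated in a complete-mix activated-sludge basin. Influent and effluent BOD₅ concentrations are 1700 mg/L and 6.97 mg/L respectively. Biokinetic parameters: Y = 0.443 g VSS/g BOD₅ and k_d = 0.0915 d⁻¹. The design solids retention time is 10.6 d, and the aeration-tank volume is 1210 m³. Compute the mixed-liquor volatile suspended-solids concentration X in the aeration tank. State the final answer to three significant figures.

X ≈ 1160 mg/L

X = Y·Q·ΔS·θ_c / [V·(1 + k_d θ_c)] = 0.443 × 348 × (1700 − 6.97) × 10.6 / [1210 × (1 + 0.0915 × 10.6)] = 1161 mg/L.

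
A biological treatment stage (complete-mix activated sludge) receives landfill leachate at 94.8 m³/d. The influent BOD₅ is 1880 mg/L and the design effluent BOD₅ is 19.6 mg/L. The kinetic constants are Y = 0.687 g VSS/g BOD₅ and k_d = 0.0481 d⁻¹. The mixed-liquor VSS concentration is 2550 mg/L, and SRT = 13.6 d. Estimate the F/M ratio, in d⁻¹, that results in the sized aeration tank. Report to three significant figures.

F/M ≈ 0.179 d⁻¹

From the SRT design equation V = Y Q (S₀−S) θ_c / [X (1 + k_d θ_c)] = 0.687 × 94.8 × (1880 − 19.6) × 13.6 / [2550 × (1 + 0.0481 × 13.6)] = 1.65×10^6 / 4218 = 390.7 m³.
Food-to-microorganism ratio F/M = Q S₀ / (V X) = 94.8 × 1880 / (390.7 × 2550) = 0.1789 d⁻¹.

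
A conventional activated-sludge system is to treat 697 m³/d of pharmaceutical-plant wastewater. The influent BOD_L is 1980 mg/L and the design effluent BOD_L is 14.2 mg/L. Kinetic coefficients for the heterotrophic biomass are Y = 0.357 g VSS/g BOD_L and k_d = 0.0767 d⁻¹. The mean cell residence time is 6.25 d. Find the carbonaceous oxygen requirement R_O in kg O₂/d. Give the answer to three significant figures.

The observed yield is Y_obs = Y/(1 + k_d·θ_c) = 0.357 / (1 + 0.0767 × 6.25) = 0.357 / 1.479 = 0.2413 g VSS per g BOD_L removed.
Q·(S₀ − S) = 697 × (1980 − 14.2) × 10⁻³ = 1370 kg/d removed.
Net sludge production P_X = 0.2413 × 1370 = 330.6 kg VSS/d.
Carbonaceous O₂ demand = substrate oxidised − cell-mass equivalent = 1370 − 1.42 × 330.6 = 900.6 kg O₂/d.

R_O ≈ 901 kg O₂/d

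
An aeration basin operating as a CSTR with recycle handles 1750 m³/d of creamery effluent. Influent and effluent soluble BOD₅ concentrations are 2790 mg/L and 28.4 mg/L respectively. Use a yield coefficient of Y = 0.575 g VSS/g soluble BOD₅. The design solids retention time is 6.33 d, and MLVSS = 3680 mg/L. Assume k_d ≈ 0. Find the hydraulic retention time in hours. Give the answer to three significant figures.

With k_d = 0 the design equation reduces to V = Y Q (S₀−S) θ_c / X = 0.575 × 1750 × (2790 − 28.4) × 6.33 / 3680 = 4780 m³.
HRT = V/Q = 4780 m³ / 1750 m³·d⁻¹ = 2.731 d × 24 = 65.55 h.

τ ≈ 65.6 h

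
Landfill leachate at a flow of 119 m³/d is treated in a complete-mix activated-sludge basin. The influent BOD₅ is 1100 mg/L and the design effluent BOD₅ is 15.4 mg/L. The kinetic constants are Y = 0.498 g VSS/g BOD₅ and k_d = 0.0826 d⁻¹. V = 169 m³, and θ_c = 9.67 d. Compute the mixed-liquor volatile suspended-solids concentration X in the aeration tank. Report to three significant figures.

From V·X·(1 + k_d·θ_c) = Y·Q·(S₀ − S)·θ_c: X = 0.498 × 119 × (1100 − 15.4) × 9.67 / [169 × (1 + 0.0826 × 9.67)] = 2045 mg/L.

X ≈ 2040 mg/L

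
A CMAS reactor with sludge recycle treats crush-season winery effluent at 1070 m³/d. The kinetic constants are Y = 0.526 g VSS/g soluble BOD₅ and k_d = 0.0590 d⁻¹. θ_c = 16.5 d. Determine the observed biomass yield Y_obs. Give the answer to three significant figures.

Correct the yield for decay: Y_obs = Y/(1 + k_d θ_c) = 0.526 / (1 + 0.0590 × 16.5) = 0.526 / 1.974 = 0.2665.

Y_obs ≈ 0.267 g VSS/g soluble BOD₅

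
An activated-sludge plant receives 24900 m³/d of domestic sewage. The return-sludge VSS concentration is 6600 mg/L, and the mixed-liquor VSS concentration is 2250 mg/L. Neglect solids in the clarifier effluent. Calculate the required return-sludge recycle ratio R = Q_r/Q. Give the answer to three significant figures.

R = Q_r/Q = X/(X_r − X) = 2250 / (6600 − 2250) = 0.5172.

R ≈ 0.517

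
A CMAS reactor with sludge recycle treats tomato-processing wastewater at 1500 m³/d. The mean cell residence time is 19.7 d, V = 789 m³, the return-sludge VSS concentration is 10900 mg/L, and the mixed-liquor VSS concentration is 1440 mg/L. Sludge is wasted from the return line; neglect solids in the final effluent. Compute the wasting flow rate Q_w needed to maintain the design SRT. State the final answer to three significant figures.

Q_w ≈ 5.29 m³/d

θ_c = V·X/(Q_w·X_r) when wasting from the recycle, so Q_w = V·X/(θ_c·X_r) = 789.0 × 1440 / (19.7 × 10900) = 5.291 m³/d.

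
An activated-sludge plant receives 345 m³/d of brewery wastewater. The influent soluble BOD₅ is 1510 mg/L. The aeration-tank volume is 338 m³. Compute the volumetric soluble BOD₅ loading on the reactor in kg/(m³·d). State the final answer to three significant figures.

L_v ≈ 1.54 kg soluble BOD₅/(m³·d)

L_v = Q S₀ / V = 345 × 1510 × 10⁻³ / 338.0 = 1.541 kg/(m³·d).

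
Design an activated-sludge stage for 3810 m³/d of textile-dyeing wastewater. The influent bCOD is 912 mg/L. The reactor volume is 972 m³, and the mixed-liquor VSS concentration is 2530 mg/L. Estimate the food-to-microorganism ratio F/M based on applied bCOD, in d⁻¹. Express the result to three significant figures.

F/M = applied load / biomass = Q·S₀/(V·X) = 3810 × 912 / (972.0 × 2530) = 1.413 d⁻¹.

F/M ≈ 1.41 d⁻¹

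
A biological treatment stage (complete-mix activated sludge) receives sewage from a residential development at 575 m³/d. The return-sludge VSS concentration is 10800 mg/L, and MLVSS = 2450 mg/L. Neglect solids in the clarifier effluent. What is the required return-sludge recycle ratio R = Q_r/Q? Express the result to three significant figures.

R ≈ 0.293

R = Q_r/Q = X/(X_r − X) = 2450 / (10800 − 2450) = 0.2934.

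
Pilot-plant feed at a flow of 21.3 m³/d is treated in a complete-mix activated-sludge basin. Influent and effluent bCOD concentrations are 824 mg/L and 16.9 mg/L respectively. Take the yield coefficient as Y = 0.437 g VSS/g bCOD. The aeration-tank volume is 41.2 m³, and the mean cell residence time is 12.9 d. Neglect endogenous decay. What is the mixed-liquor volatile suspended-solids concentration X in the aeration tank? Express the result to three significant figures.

From V·X = Y·Q·(S₀ − S)·θ_c (decay neglected): X = 0.437 × 21.3 × (824 − 16.9) × 12.9 / 41.2 = 2352 mg/L.

X ≈ 2350 mg/L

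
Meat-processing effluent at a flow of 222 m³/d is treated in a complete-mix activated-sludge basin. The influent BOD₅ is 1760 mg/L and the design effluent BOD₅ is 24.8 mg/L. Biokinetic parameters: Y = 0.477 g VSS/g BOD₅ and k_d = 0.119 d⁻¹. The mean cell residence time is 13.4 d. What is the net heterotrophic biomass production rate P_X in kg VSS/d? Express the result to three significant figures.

P_X ≈ 70.8 kg VSS/d

Observed yield with endogenous decay: Y_obs = Y / (1 + k_d·θ_c) = 0.477 / (1 + 0.119 × 13.4) = 0.477 / 2.595 = 0.1838 g VSS/g BOD₅.
Mass of BOD₅ removed per day: Q(S₀ − S) = 222 × 1735 g/m³ = 385.2 kg/d.
P_X = Y_obs · Q(S₀ − S) = 0.1838 × 385.2 = 70.82 kg VSS/d.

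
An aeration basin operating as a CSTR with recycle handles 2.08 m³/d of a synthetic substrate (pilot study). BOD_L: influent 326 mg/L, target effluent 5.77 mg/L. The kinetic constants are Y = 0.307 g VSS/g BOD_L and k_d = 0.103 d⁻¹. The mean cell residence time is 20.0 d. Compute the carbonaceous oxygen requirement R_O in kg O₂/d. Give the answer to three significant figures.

R_O ≈ 0.571 kg O₂/d

Y_obs = Y / (1 + k_d θ_c) = 0.307 / (1 + 0.103 × 20.0) = 0.307 / 3.060 = 0.1003.
ΔS = 326 − 5.77 = 320.2 mg/L, so the substrate removal rate is 2.08 × 320.2/1000 = 0.6661 kg BOD_L/d.
P_X = Y_obs·Q·(S₀ − S) = 0.1003 × 0.6661 = 0.06683 kg VSS/d.
R_O = Q·(S₀ − S) − 1.42·P_X = 0.6661 − 1.42 × 0.06683 = 0.5712 kg O₂/d.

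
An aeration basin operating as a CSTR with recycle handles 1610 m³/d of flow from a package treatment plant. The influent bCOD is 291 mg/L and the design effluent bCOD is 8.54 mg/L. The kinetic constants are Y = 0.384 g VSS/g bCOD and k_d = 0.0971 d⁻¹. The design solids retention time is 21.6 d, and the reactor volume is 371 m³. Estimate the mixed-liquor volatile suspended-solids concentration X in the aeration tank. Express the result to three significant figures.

X = Y·Q·ΔS·θ_c / [V·(1 + k_d θ_c)] = 0.384 × 1610 × (291 − 8.54) × 21.6 / [371 × (1 + 0.0971 × 21.6)] = 3282 mg/L.

X ≈ 3280 mg/L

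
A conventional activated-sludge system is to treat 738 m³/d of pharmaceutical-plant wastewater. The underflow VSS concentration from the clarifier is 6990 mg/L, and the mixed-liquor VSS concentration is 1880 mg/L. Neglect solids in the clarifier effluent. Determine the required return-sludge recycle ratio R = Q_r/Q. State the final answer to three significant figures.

Mass balance around the secondary clarifier (neglecting effluent solids): R = X / (X_r − X) = 1880 / (6990 − 1880) = 0.3679.

R ≈ 0.368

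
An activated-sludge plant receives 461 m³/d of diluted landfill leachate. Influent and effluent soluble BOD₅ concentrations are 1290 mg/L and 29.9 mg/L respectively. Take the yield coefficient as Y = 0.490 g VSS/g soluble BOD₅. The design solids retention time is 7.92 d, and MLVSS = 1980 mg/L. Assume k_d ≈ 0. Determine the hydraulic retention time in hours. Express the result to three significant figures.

V·X = Y·Q·ΔS·θ_c gives V = 0.490 × 461 × (1290 − 29.9) × 7.92 / 1980 = 1139 m³.
Hydraulic retention time τ = V/Q = 1139 / 461 = 2.470 d = 59.28 h.

τ ≈ 59.3 h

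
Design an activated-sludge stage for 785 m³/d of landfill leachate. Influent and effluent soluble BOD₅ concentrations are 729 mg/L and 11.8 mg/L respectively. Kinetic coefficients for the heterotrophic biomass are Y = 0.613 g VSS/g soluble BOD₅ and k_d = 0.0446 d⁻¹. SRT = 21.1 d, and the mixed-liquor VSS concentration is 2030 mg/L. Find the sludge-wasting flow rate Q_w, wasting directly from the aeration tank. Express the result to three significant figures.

Q_w ≈ 87.6 m³/d

From the SRT design equation V = Y Q (S₀−S) θ_c / [X (1 + k_d θ_c)] = 0.613 × 785 × (729 − 11.8) × 21.1 / [2030 × (1 + 0.0446 × 21.1)] = 7.28×10^6 / 3940 = 1848 m³.
Wasting from the aeration tank: Q_w = V / θ_c = 1848 / 21.1 = 87.59 m³/d.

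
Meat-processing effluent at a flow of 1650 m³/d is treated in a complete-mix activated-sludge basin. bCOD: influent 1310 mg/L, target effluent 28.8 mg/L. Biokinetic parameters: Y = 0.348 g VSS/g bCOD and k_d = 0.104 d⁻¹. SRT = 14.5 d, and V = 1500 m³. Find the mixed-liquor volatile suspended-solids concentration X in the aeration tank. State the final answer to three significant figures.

X ≈ 2840 mg/L

From V·X·(1 + k_d·θ_c) = Y·Q·(S₀ − S)·θ_c: X = 0.348 × 1650 × (1310 − 28.8) × 14.5 / [1500 × (1 + 0.104 × 14.5)] = 2835 mg/L.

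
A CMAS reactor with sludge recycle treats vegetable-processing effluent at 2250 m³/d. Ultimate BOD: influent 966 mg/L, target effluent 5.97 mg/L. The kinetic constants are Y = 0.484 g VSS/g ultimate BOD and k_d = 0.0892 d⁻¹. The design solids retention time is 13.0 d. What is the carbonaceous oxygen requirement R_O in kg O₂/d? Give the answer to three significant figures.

R_O ≈ 1470 kg O₂/d

Observed yield with endogenous decay: Y_obs = Y / (1 + k_d·θ_c) = 0.484 / (1 + 0.0892 × 13.0) = 0.484 / 2.160 = 0.2241 g VSS/g ultimate BOD.
Mass of ultimate BOD removed per day: Q(S₀ − S) = 2250 × 960.0 g/m³ = 2160 kg/d.
Biomass synthesised: P_X = Y_obs × 2160 = 484.1 kg VSS/d.
R_O = Q·(S₀ − S) − 1.42·P_X = 2160 − 1.42 × 484.1 = 1473 kg O₂/d.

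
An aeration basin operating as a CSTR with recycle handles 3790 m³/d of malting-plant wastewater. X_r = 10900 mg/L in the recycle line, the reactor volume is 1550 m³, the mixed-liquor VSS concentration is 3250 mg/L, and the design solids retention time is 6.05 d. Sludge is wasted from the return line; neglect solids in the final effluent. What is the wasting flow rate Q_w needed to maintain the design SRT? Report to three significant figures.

Q_w ≈ 76.4 m³/d

θ_c = V·X/(Q_w·X_r) when wasting from the recycle, so Q_w = V·X/(θ_c·X_r) = 1550 × 3250 / (6.05 × 10900) = 76.39 m³/d.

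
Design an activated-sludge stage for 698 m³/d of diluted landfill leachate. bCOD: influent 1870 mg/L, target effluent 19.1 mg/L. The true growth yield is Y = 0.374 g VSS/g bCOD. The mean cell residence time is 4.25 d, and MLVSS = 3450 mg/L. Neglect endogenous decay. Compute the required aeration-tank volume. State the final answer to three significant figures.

Biomass mass balance (decay neglected): V·X = Y·Q·(S₀ − S)·θ_c, so V = 0.374 × 698 × (1870 − 19.1) × 4.25 / 3450 = 595.2 m³.

V ≈ 595 m³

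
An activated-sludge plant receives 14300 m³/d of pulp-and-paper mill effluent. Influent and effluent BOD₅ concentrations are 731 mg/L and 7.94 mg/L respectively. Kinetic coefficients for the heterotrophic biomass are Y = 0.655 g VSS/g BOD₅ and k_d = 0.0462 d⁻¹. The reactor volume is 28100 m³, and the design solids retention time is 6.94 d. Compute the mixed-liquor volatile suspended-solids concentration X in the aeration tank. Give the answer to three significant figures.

From V·X·(1 + k_d·θ_c) = Y·Q·(S₀ − S)·θ_c: X = 0.655 × 14300 × (731 − 7.94) × 6.94 / [28100 × (1 + 0.0462 × 6.94)] = 1267 mg/L.

X ≈ 1270 mg/L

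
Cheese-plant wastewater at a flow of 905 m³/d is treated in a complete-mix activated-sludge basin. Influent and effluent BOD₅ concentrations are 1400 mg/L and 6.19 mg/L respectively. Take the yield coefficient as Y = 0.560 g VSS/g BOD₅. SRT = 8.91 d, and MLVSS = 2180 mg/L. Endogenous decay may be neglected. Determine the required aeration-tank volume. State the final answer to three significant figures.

V ≈ 2890 m³

With k_d = 0 the design equation reduces to V = Y Q (S₀−S) θ_c / X = 0.560 × 905 × (1400 − 6.19) × 8.91 / 2180 = 2887 m³.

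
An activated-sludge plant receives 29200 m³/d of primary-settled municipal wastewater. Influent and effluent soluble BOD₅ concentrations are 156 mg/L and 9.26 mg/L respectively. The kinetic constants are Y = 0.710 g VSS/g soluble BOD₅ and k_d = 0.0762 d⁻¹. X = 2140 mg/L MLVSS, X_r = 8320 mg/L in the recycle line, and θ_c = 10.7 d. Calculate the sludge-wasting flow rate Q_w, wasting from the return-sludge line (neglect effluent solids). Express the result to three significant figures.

Q_w ≈ 201 m³/d

Rearranging the biomass balance for a CMAS with decay, V = Y·Q·ΔS·θ_c / [X·(1+k_d θ_c)] = 0.710 × 29200 × (156 − 9.26) × 10.7 / [2140 × (1 + 0.0762 × 10.7)] = 3.26×10^7 / 3885 = 8379 m³.
θ_c = V·X/(Q_w·X_r) when wasting from the recycle, so Q_w = V·X/(θ_c·X_r) = 8379 × 2140 / (10.7 × 8320) = 201.4 m³/d.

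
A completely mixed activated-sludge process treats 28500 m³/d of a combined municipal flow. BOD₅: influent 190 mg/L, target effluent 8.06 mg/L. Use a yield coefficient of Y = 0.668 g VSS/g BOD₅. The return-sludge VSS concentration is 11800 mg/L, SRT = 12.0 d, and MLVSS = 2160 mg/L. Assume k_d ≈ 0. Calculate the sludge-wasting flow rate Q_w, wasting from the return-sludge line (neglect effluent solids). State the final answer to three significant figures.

Biomass mass balance (decay neglected): V·X = Y·Q·(S₀ − S)·θ_c, so V = 0.668 × 28500 × (190 − 8.06) × 12.0 / 2160 = 19243 m³.
Wasting from the return line (neglecting effluent solids): Q_w = V·X / (θ_c·X_r) = 19243 × 2160 / (12.0 × 11800) = 293.5 m³/d.

Q_w ≈ 294 m³/d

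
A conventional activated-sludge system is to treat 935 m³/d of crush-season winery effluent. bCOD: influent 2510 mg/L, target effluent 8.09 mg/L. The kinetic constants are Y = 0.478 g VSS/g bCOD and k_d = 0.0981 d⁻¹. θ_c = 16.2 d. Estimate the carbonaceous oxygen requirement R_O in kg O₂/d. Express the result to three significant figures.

R_O ≈ 1730 kg O₂/d

Correct the yield for decay: Y_obs = Y/(1 + k_d θ_c) = 0.478 / (1 + 0.0981 × 16.2) = 0.478 / 2.589 = 0.1846.
Mass of bCOD removed per day: Q(S₀ − S) = 935 × 2502 g/m³ = 2339 kg/d.
Biomass synthesised: P_X = Y_obs × 2339 = 431.9 kg VSS/d.
R_O = Q·(S₀ − S) − 1.42·P_X = 2339 − 1.42 × 431.9 = 1726 kg O₂/d.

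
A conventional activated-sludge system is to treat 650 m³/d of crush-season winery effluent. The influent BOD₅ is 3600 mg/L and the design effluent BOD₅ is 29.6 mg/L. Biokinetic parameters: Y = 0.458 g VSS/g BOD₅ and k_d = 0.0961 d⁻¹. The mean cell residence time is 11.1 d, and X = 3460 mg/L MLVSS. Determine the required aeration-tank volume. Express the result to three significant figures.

V ≈ 1650 m³

From the SRT design equation V = Y Q (S₀−S) θ_c / [X (1 + k_d θ_c)] = 0.458 × 650 × (3600 − 29.6) × 11.1 / [3460 × (1 + 0.0961 × 11.1)] = 1.18×10^7 / 7151 = 1650 m³.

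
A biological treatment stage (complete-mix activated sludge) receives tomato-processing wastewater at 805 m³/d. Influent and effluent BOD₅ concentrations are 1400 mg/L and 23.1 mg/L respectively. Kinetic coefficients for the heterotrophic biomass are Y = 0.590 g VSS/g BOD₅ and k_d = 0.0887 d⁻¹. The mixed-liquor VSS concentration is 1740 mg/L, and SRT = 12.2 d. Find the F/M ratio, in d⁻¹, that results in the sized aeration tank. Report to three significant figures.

F/M ≈ 0.294 d⁻¹

Rearranging the biomass balance for a CMAS with decay, V = Y·Q·ΔS·θ_c / [X·(1+k_d θ_c)] = 0.590 × 805 × (1400 − 23.1) × 12.2 / [1740 × (1 + 0.0887 × 12.2)] = 7.98×10^6 / 3623 = 2202 m³.
F/M = applied load / biomass = Q·S₀/(V·X) = 805 × 1400 / (2202 × 1740) = 0.2941 d⁻¹.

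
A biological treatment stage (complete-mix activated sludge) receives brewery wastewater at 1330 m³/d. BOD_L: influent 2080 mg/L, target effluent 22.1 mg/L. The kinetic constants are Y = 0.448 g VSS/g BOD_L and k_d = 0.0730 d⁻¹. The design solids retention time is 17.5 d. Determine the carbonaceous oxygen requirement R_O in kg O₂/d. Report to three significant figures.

The observed yield is Y_obs = Y/(1 + k_d·θ_c) = 0.448 / (1 + 0.0730 × 17.5) = 0.448 / 2.277 = 0.1967 g VSS per g BOD_L removed.
Mass of BOD_L removed per day: Q(S₀ − S) = 1330 × 2058 g/m³ = 2737 kg/d.
P_X = Y_obs·Q·(S₀ − S) = 0.1967 × 2737 = 538.4 kg VSS/d.
Carbonaceous O₂ demand = substrate oxidised − cell-mass equivalent = 2737 − 1.42 × 538.4 = 1972 kg O₂/d.

R_O ≈ 1970 kg O₂/d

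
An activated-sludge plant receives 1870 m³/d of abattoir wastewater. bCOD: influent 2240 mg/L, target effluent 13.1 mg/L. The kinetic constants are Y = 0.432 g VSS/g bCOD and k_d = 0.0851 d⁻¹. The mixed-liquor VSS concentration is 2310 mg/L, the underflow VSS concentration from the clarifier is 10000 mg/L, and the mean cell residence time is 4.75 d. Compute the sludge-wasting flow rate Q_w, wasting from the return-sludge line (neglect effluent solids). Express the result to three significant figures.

Q_w ≈ 128 m³/d

From the SRT design equation V = Y Q (S₀−S) θ_c / [X (1 + k_d θ_c)] = 0.432 × 1870 × (2240 − 13.1) × 4.75 / [2310 × (1 + 0.0851 × 4.75)] = 8.55×10^6 / 3244 = 2634 m³.
Wasting from the return line (neglecting effluent solids): Q_w = V·X / (θ_c·X_r) = 2634 × 2310 / (4.75 × 10000) = 128.1 m³/d.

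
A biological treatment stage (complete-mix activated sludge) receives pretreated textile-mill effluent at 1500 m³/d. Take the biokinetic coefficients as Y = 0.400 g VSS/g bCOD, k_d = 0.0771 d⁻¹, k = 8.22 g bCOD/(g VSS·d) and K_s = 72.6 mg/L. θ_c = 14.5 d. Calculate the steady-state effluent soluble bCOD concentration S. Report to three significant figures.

S ≈ 3.38 mg/L

For a completely mixed reactor with recycle the Lawrence–McCarty relation gives S = K_s·(1 + k_d·θ_c) / [θ_c·(Y·k − k_d) − 1] = 72.6 × (1 + 0.0771 × 14.5) / [14.5 × (0.400 × 8.22 − 0.0771) − 1] = 153.8 / 45.56 = 3.375 mg/L.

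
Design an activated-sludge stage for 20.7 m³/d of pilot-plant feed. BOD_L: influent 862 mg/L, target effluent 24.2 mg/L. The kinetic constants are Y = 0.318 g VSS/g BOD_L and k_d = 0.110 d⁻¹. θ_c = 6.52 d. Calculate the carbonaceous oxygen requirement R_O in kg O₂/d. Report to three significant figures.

The observed yield is Y_obs = Y/(1 + k_d·θ_c) = 0.318 / (1 + 0.110 × 6.52) = 0.318 / 1.717 = 0.1852 g VSS per g BOD_L removed.
Substrate removed = Q·(S₀ − S) = 20.7 m³/d × (862 − 24.2) g/m³ = 1.73×10^4 g/d = 17.34 kg/d.
Net sludge production P_X = 0.1852 × 17.34 = 3.212 kg VSS/d.
R_O = Q·ΔS − 1.42 P_X = 17.34 − 4.560 = 12.78 kg O₂/d.

R_O ≈ 12.8 kg O₂/d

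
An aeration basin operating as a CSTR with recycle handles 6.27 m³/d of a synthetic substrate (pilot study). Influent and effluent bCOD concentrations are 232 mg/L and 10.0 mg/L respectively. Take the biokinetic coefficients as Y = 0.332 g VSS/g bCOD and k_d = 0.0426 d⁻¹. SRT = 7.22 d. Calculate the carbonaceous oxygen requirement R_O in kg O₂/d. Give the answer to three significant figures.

R_O ≈ 0.890 kg O₂/d

Correct the yield for decay: Y_obs = Y/(1 + k_d θ_c) = 0.332 / (1 + 0.0426 × 7.22) = 0.332 / 1.308 = 0.2539.
Mass of bCOD removed per day: Q(S₀ − S) = 6.27 × 222.0 g/m³ = 1.392 kg/d.
Net sludge production P_X = 0.2539 × 1.392 = 0.3534 kg VSS/d.
R_O = Q·ΔS − 1.42 P_X = 1.392 − 0.5019 = 0.8901 kg O₂/d.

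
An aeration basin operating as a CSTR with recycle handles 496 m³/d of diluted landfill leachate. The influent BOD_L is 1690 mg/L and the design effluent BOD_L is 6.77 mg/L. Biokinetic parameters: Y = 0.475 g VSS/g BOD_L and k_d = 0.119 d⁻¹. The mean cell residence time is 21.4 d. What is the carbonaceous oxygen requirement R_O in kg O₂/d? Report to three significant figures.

Y_obs = Y / (1 + k_d θ_c) = 0.475 / (1 + 0.119 × 21.4) = 0.475 / 3.547 = 0.1339.
Substrate removed = Q·(S₀ − S) = 496 m³/d × (1690 − 6.77) g/m³ = 8.35×10^5 g/d = 834.9 kg/d.
P_X = Y_obs·Q·(S₀ − S) = 0.1339 × 834.9 = 111.8 kg VSS/d.
R_O = Q·ΔS − 1.42 P_X = 834.9 − 158.8 = 676.1 kg O₂/d.

R_O ≈ 676 kg O₂/d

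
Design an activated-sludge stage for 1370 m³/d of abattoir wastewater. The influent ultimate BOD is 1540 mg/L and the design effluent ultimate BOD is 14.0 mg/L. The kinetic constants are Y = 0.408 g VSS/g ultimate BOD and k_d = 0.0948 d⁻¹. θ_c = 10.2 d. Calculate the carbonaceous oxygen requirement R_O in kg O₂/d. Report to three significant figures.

The observed yield is Y_obs = Y/(1 + k_d·θ_c) = 0.408 / (1 + 0.0948 × 10.2) = 0.408 / 1.967 = 0.2074 g VSS per g ultimate BOD removed.
Mass of ultimate BOD removed per day: Q(S₀ − S) = 1370 × 1526 g/m³ = 2091 kg/d.
P_X = Y_obs·Q·(S₀ − S) = 0.2074 × 2091 = 433.7 kg VSS/d.
Carbonaceous O₂ demand = substrate oxidised − cell-mass equivalent = 2091 − 1.42 × 433.7 = 1475 kg O₂/d.

R_O ≈ 1470 kg O₂/d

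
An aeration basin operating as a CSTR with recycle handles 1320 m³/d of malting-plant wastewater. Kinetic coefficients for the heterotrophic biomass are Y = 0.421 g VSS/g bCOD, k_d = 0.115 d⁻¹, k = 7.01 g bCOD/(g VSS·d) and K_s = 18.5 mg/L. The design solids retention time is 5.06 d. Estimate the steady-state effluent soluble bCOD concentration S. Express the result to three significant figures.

From the Monod/SRT balance for a CMAS, S = K_s·(1+k_d θ_c)/[θ_c·(Y k − k_d) − 1] = 18.5 × (1 + 0.115 × 5.06) / [5.06 × (0.421 × 7.01 − 0.115) − 1] = 29.27 / 13.35 = 2.192 mg/L.

S ≈ 2.19 mg/L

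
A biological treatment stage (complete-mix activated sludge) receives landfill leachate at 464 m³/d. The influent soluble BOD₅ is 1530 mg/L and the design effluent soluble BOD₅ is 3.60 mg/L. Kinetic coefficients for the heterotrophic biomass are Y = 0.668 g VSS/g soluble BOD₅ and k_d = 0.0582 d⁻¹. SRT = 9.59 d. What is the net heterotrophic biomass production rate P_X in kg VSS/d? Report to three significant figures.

The observed yield is Y_obs = Y/(1 + k_d·θ_c) = 0.668 / (1 + 0.0582 × 9.59) = 0.668 / 1.558 = 0.4287 g VSS per g soluble BOD₅ removed.
ΔS = 1530 − 3.60 = 1526 mg/L, so the substrate removal rate is 464 × 1526/1000 = 708.2 kg soluble BOD₅/d.
P_X = Y_obs · Q(S₀ − S) = 0.4287 × 708.2 = 303.6 kg VSS/d.

P_X ≈ 304 kg VSS/d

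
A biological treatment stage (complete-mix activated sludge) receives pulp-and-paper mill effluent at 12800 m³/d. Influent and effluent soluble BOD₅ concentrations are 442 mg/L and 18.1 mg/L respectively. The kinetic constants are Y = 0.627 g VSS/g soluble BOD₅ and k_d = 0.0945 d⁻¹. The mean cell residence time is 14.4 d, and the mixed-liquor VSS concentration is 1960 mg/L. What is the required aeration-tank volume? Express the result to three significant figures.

Steady-state biomass mass balance: V·X·(1 + k_d·θ_c) = Y·Q·(S₀ − S)·θ_c, so V = 0.627 × 12800 × (442 − 18.1) × 14.4 / [1960 × (1 + 0.0945 × 14.4)] = 4.9×10^7 / 4627 = 10587 m³.

V ≈ 10600 m³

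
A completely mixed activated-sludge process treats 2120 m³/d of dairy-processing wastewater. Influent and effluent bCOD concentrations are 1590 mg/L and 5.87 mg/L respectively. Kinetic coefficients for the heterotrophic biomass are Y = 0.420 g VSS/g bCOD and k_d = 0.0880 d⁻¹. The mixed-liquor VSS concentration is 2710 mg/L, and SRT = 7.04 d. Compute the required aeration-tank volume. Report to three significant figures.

V ≈ 2260 m³

Steady-state biomass mass balance: V·X·(1 + k_d·θ_c) = Y·Q·(S₀ − S)·θ_c, so V = 0.420 × 2120 × (1590 − 5.87) × 7.04 / [2710 × (1 + 0.0880 × 7.04)] = 9.93×10^6 / 4389 = 2263 m³.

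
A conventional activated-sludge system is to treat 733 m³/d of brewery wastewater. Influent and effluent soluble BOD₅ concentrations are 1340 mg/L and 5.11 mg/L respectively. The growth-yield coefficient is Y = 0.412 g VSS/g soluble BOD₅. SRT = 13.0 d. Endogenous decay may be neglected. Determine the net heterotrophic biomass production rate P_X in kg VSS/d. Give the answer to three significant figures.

With endogenous decay neglected, the observed yield equals the true yield: Y_obs = Y = 0.412 g VSS/g soluble BOD₅.
Mass of soluble BOD₅ removed per day: Q(S₀ − S) = 733 × 1335 g/m³ = 978.5 kg/d.
P_X = Y_obs · Q(S₀ − S) = 0.4120 × 978.5 = 403.1 kg VSS/d.

P_X ≈ 403 kg VSS/d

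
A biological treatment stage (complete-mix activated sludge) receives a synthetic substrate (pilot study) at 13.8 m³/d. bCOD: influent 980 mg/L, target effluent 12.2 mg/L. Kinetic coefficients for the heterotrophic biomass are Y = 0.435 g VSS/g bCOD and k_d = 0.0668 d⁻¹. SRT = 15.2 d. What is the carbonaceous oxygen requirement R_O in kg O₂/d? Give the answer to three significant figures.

R_O ≈ 9.26 kg O₂/d

Observed yield with endogenous decay: Y_obs = Y / (1 + k_d·θ_c) = 0.435 / (1 + 0.0668 × 15.2) = 0.435 / 2.015 = 0.2158 g VSS/g bCOD.
Mass of bCOD removed per day: Q(S₀ − S) = 13.8 × 967.8 g/m³ = 13.36 kg/d.
Net sludge production P_X = 0.2158 × 13.36 = 2.883 kg VSS/d.
Carbonaceous O₂ demand = substrate oxidised − cell-mass equivalent = 13.36 − 1.42 × 2.883 = 9.262 kg O₂/d.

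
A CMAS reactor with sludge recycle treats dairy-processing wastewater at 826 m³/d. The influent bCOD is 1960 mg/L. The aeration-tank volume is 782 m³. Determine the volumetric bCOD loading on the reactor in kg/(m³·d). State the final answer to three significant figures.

L_v ≈ 2.07 kg bCOD/(m³·d)

Volumetric loading L_v = Q·S₀ / V = 826 × 1960 g/m³ / 782.0 m³ = 2070 g/(m³·d) = 2.070 kg bCOD/(m³·d).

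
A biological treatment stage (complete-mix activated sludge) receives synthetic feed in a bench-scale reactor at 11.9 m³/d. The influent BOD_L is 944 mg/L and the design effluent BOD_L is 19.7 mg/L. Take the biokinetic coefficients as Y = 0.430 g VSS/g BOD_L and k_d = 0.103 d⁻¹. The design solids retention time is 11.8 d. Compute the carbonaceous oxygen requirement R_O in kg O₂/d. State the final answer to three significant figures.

Y_obs = Y / (1 + k_d θ_c) = 0.430 / (1 + 0.103 × 11.8) = 0.430 / 2.215 = 0.1941.
Substrate removed = Q·(S₀ − S) = 11.9 m³/d × (944 − 19.7) g/m³ = 1.1×10^4 g/d = 11.00 kg/d.
Biomass synthesised: P_X = Y_obs × 11.00 = 2.135 kg VSS/d.
R_O = Q·(S₀ − S) − 1.42·P_X = 11.00 − 1.42 × 2.135 = 7.968 kg O₂/d.

R_O ≈ 7.97 kg O₂/d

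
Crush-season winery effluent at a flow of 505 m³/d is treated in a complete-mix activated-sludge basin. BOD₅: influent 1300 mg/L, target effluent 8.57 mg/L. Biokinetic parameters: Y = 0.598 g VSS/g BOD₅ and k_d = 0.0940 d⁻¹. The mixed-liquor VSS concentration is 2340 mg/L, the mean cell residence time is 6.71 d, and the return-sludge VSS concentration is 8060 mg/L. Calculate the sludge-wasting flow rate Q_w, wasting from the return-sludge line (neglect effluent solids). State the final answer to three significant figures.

Q_w ≈ 29.7 m³/d

Rearranging the biomass balance for a CMAS with decay, V = Y·Q·ΔS·θ_c / [X·(1+k_d θ_c)] = 0.598 × 505 × (1300 − 8.57) × 6.71 / [2340 × (1 + 0.0940 × 6.71)] = 2.62×10^6 / 3816 = 685.8 m³.
Wasting from the return line (neglecting effluent solids): Q_w = V·X / (θ_c·X_r) = 685.8 × 2340 / (6.71 × 8060) = 29.67 m³/d.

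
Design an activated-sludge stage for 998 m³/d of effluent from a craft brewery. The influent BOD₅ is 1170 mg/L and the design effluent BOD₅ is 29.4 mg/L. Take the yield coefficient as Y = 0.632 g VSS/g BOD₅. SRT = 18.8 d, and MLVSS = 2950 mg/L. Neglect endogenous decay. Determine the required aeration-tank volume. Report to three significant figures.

With k_d = 0 the design equation reduces to V = Y Q (S₀−S) θ_c / X = 0.632 × 998 × (1170 − 29.4) × 18.8 / 2950 = 4585 m³.

V ≈ 4580 m³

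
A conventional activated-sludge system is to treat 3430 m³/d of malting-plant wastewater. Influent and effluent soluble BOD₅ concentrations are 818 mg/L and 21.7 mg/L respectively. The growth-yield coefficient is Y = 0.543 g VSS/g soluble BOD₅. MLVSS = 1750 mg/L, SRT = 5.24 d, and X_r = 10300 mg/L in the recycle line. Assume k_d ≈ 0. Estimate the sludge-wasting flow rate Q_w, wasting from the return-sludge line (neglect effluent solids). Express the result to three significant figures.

Q_w ≈ 144 m³/d

With k_d = 0 the design equation reduces to V = Y Q (S₀−S) θ_c / X = 0.543 × 3430 × (818 − 21.7) × 5.24 / 1750 = 4441 m³.
Q_w = (V·X)/(θ_c X_r) = 4441 × 1750 / (5.24 × 10300) = 144.0 m³/d.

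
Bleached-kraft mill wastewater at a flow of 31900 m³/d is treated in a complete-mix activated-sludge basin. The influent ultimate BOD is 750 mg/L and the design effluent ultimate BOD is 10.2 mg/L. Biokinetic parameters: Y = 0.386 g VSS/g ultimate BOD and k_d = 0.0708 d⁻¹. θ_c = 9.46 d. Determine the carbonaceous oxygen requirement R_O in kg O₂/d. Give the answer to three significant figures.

Correct the yield for decay: Y_obs = Y/(1 + k_d θ_c) = 0.386 / (1 + 0.0708 × 9.46) = 0.386 / 1.670 = 0.2312.
Substrate removed = Q·(S₀ − S) = 31900 m³/d × (750 − 10.2) g/m³ = 2.36×10^7 g/d = 23600 kg/d.
Net sludge production P_X = 0.2312 × 23600 = 5456 kg VSS/d.
R_O = Q·(S₀ − S) − 1.42·P_X = 23600 − 1.42 × 5456 = 15853 kg O₂/d.

R_O ≈ 15900 kg O₂/d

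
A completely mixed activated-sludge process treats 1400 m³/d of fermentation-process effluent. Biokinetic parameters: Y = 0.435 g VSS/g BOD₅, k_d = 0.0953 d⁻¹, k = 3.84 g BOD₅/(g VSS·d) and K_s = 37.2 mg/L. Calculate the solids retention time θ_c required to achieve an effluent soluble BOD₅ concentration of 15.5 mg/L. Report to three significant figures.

θ_c ≈ 2.53 d

At the target effluent, Y k S/(K_s+S) = 0.435×3.84×15.5/52.70 = 0.4913 d⁻¹.
θ_c = 1/(μ − k_d) = 1/(0.4913 − 0.0953) = 1/0.3960 = 2.525 d.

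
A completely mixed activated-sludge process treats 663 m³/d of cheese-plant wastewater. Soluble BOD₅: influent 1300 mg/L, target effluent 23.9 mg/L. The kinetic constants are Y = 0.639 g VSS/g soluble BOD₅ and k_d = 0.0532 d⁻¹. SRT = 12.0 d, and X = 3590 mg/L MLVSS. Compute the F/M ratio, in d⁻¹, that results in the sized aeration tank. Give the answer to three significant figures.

F/M ≈ 0.218 d⁻¹

Rearranging the biomass balance for a CMAS with decay, V = Y·Q·ΔS·θ_c / [X·(1+k_d θ_c)] = 0.639 × 663 × (1300 − 23.9) × 12.0 / [3590 × (1 + 0.0532 × 12.0)] = 6.49×10^6 / 5882 = 1103 m³.
F/M = applied load / biomass = Q·S₀/(V·X) = 663 × 1300 / (1103 × 3590) = 0.2177 d⁻¹.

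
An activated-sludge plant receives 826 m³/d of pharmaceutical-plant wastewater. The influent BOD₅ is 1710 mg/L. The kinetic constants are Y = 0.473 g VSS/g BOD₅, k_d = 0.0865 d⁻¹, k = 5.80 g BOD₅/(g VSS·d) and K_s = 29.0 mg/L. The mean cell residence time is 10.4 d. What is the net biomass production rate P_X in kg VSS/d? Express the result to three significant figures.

Effluent substrate depends only on kinetics and SRT: S = K_s(1 + k_d θ_c) / [θ_c(Yk − k_d) − 1] = 29.0 × (1 + 0.0865 × 10.4) / [10.4 × (0.473 × 5.80 − 0.0865) − 1] = 55.09 / 26.63 = 2.069 mg/L.
The observed yield is Y_obs = Y/(1 + k_d·θ_c) = 0.473 / (1 + 0.0865 × 10.4) = 0.473 / 1.900 = 0.2490 g VSS per g BOD₅ removed.
Substrate removed = Q·(S₀ − S) = 826 m³/d × (1710 − 2.07) g/m³ = 1.41×10^6 g/d = 1411 kg/d.
So the net sludge growth is P_X = 0.2490 × 1411 = 351.3 kg VSS/d.

P_X ≈ 351 kg VSS/d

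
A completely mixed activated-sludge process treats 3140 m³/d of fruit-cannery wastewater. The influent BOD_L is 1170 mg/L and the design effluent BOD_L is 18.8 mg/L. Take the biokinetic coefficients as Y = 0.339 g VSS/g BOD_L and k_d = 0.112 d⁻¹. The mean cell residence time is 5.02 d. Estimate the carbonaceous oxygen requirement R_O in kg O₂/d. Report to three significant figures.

R_O ≈ 2500 kg O₂/d

Correct the yield for decay: Y_obs = Y/(1 + k_d θ_c) = 0.339 / (1 + 0.112 × 5.02) = 0.339 / 1.562 = 0.2170.
Substrate removed = Q·(S₀ − S) = 3140 m³/d × (1170 − 18.8) g/m³ = 3.61×10^6 g/d = 3615 kg/d.
Net sludge production P_X = 0.2170 × 3615 = 784.4 kg VSS/d.
Carbonaceous O₂ demand = substrate oxidised − cell-mass equivalent = 3615 − 1.42 × 784.4 = 2501 kg O₂/d.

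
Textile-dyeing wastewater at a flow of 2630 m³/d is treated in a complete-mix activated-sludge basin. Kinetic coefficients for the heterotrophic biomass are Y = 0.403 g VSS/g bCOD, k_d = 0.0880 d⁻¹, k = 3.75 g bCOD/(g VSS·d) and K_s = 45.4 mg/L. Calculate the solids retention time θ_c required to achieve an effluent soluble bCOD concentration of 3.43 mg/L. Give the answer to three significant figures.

From 1/θ_c = Y·k·S/(K_s + S) − k_d: Y·k·S/(K_s+S) = 0.403 × 3.75 × 3.43 / (45.4 + 3.43) = 0.1062 d⁻¹.
θ_c = 1/(μ − k_d) = 1/(0.1062 − 0.0880) = 1/0.01816 = 55.08 d.

θ_c ≈ 55.1 d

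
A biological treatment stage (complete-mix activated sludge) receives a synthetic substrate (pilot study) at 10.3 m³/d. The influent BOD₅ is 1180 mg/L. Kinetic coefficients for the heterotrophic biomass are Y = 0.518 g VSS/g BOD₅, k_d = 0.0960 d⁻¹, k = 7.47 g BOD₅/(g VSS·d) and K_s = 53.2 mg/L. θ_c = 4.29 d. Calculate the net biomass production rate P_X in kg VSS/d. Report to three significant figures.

From the Monod/SRT balance for a CMAS, S = K_s·(1+k_d θ_c)/[θ_c·(Y k − k_d) − 1] = 53.2 × (1 + 0.0960 × 4.29) / [4.29 × (0.518 × 7.47 − 0.0960) − 1] = 75.11 / 15.19 = 4.945 mg/L.
Y_obs = Y / (1 + k_d θ_c) = 0.518 / (1 + 0.0960 × 4.29) = 0.518 / 1.412 = 0.3669.
ΔS = 1180 − 4.95 = 1175 mg/L, so the substrate removal rate is 10.3 × 1175/1000 = 12.10 kg BOD₅/d.
P_X = Y_obs · Q(S₀ − S) = 0.3669 × 12.10 = 4.441 kg VSS/d.

P_X ≈ 4.44 kg VSS/d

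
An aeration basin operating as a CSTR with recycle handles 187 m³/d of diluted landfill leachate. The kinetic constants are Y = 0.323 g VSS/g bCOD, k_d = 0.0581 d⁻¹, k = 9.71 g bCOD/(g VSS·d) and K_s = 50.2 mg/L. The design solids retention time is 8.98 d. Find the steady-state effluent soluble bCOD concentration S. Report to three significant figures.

For a completely mixed reactor with recycle the Lawrence–McCarty relation gives S = K_s·(1 + k_d·θ_c) / [θ_c·(Y·k − k_d) − 1] = 50.2 × (1 + 0.0581 × 8.98) / [8.98 × (0.323 × 9.71 − 0.0581) − 1] = 76.39 / 26.64 = 2.867 mg/L.

S ≈ 2.87 mg/L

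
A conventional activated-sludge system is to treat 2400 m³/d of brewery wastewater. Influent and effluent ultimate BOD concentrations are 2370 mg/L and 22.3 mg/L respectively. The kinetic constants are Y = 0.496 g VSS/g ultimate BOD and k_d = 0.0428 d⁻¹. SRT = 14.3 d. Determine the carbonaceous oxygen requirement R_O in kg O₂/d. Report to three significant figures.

R_O ≈ 3170 kg O₂/d

Correct the yield for decay: Y_obs = Y/(1 + k_d θ_c) = 0.496 / (1 + 0.0428 × 14.3) = 0.496 / 1.612 = 0.3077.
ΔS = 2370 − 22.3 = 2348 mg/L, so the substrate removal rate is 2400 × 2348/1000 = 5634 kg ultimate BOD/d.
Biomass synthesised: P_X = Y_obs × 5634 = 1734 kg VSS/d.
R_O = Q·ΔS − 1.42 P_X = 5634 − 2462 = 3173 kg O₂/d.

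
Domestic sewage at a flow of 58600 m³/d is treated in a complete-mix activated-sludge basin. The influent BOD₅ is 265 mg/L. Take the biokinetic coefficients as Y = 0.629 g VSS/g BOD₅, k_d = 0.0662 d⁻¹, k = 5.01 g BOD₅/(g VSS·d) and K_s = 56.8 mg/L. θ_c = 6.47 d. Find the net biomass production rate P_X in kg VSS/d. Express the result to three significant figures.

For a completely mixed reactor with recycle the Lawrence–McCarty relation gives S = K_s·(1 + k_d·θ_c) / [θ_c·(Y·k − k_d) − 1] = 56.8 × (1 + 0.0662 × 6.47) / [6.47 × (0.629 × 5.01 − 0.0662) − 1] = 81.13 / 18.96 = 4.279 mg/L.
Y_obs = Y / (1 + k_d θ_c) = 0.629 / (1 + 0.0662 × 6.47) = 0.629 / 1.428 = 0.4404.
Substrate removed = Q·(S₀ − S) = 58600 m³/d × (265 − 4.28) g/m³ = 1.53×10^7 g/d = 15278 kg/d.
P_X = Y_obs · Q(S₀ − S) = 0.4404 × 15278 = 6728 kg VSS/d.

P_X ≈ 6730 kg VSS/d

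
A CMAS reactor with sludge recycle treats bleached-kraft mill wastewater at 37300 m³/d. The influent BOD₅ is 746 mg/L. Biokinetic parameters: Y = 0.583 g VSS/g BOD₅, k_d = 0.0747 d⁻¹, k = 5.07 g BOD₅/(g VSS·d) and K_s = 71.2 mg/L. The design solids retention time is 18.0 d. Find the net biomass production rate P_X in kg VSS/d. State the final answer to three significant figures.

From the Monod/SRT balance for a CMAS, S = K_s·(1+k_d θ_c)/[θ_c·(Y k − k_d) − 1] = 71.2 × (1 + 0.0747 × 18.0) / [18.0 × (0.583 × 5.07 − 0.0747) − 1] = 166.9 / 50.86 = 3.282 mg/L.
Y_obs = Y / (1 + k_d θ_c) = 0.583 / (1 + 0.0747 × 18.0) = 0.583 / 2.345 = 0.2487.
Q·(S₀ − S) = 37300 × (746 − 3.28) × 10⁻³ = 27703 kg/d removed.
Net biomass production P_X = Y_obs × Q·(S₀ − S) = 0.2487 × 27703 = 6889 kg VSS/d.

P_X ≈ 6890 kg VSS/d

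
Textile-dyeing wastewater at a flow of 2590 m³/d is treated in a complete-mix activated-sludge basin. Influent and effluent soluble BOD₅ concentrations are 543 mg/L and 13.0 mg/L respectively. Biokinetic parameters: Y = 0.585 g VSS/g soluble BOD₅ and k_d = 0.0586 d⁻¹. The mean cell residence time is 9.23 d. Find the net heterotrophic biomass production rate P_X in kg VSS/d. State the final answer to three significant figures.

The observed yield is Y_obs = Y/(1 + k_d·θ_c) = 0.585 / (1 + 0.0586 × 9.23) = 0.585 / 1.541 = 0.3797 g VSS per g soluble BOD₅ removed.
ΔS = 543 − 13.0 = 530.0 mg/L, so the substrate removal rate is 2590 × 530.0/1000 = 1373 kg soluble BOD₅/d.
So the net sludge growth is P_X = 0.3797 × 1373 = 521.2 kg VSS/d.

P_X ≈ 521 kg VSS/d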